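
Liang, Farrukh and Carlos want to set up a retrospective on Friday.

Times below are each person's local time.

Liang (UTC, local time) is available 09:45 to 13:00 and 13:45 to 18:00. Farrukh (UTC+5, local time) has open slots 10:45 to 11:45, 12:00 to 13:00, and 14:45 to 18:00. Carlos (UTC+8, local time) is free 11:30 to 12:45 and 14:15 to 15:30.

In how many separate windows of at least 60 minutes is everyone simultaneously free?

Liang → UTC: 09:45–13:00, 13:45–18:00.
Farrukh → UTC: 05:45–06:45, 07:00–08:00, 09:45–13:00.
Carlos → UTC: 03:30–04:45, 06:15–07:30.
Liang ∩ Farrukh: 09:45–13:00.
Liang ∩ Farrukh ∩ Carlos: (none).
Windows ≥ 60 min: (none).
That's 0 windows.

0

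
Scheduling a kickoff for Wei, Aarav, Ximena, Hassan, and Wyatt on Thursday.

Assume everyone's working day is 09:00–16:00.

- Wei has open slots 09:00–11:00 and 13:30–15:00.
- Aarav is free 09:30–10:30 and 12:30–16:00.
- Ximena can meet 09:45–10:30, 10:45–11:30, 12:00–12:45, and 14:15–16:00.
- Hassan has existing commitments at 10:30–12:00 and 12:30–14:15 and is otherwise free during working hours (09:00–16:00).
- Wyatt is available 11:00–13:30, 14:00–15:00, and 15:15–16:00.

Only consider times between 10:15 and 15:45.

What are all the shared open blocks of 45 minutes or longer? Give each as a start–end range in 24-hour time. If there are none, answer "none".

Hassan free within 09:00–16:00: 09:00–10:30, 12:00–12:30, 14:15–16:00.
Wei ∩ Aarav: 09:30–10:30, 13:30–15:00.
Wei ∩ Aarav ∩ Ximena: 09:45–10:30, 14:15–15:00.
Wei ∩ Aarav ∩ Ximena ∩ Hassan: 09:45–10:30, 14:15–15:00.
Wei ∩ Aarav ∩ Ximena ∩ Hassan ∩ Wyatt: 14:15–15:00.
Restricted to 10:15–15:45: 14:15–15:00.
Windows ≥ 45 min: 14:15–15:00.

14:15–15:00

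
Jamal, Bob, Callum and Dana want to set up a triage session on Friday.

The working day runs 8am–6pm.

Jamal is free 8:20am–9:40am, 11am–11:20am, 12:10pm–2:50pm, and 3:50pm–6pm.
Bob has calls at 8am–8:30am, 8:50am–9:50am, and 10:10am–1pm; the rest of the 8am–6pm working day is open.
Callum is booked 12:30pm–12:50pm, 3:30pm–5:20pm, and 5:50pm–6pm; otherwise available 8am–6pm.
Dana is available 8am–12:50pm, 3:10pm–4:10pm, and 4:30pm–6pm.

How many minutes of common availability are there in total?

50 minutes

Bob free within 08:00–18:00: 08:30–08:50, 09:50–10:10, 13:00–18:00.
Callum free within 08:00–18:00: 08:00–12:30, 12:50–15:30, 17:20–17:50.
Jamal ∩ Bob: 08:30–08:50, 13:00–14:50, 15:50–18:00.
Jamal ∩ Bob ∩ Callum: 08:30–08:50, 13:00–14:50, 17:20–17:50.
Jamal ∩ Bob ∩ Callum ∩ Dana: 08:30–08:50, 17:20–17:50.
Total common minutes: 20 + 30 = 50.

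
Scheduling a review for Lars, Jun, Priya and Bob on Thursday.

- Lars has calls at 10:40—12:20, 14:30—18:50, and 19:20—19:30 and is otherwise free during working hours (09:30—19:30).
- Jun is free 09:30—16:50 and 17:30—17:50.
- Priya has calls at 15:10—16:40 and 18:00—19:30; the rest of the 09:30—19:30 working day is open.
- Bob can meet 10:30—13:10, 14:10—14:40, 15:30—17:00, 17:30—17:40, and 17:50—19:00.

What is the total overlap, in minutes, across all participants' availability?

Lars free within 09:30–19:30: 09:30–10:40, 12:20–14:30, 18:50–19:20.
Priya free within 09:30–19:30: 09:30–15:10, 16:40–18:00.
Lars ∩ Jun: 09:30–10:40, 12:20–14:30.
Lars ∩ Jun ∩ Priya: 09:30–10:40, 12:20–14:30.
Lars ∩ Jun ∩ Priya ∩ Bob: 10:30–10:40, 12:20–13:10, 14:10–14:30.
Total common minutes: 10 + 50 + 20 = 80.

80 minutes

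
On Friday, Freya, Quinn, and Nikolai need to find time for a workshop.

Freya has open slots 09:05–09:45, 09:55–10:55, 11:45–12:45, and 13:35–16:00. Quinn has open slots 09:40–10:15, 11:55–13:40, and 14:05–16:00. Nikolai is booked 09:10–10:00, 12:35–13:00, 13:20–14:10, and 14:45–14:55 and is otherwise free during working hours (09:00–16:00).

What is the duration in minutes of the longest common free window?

65 minutes

Nikolai free within 09:00–16:00: 09:00–09:10, 10:00–12:35, 13:00–13:20, 14:10–14:45, 14:55–16:00.
Freya ∩ Quinn: 09:40–09:45, 09:55–10:15, 11:55–12:45, 13:35–13:40, 14:05–16:00.
Freya ∩ Quinn ∩ Nikolai: 10:00–10:15, 11:55–12:35, 14:10–14:45, 14:55–16:00.
Common window lengths: 15, 40, 35, 65 min; longest is 65.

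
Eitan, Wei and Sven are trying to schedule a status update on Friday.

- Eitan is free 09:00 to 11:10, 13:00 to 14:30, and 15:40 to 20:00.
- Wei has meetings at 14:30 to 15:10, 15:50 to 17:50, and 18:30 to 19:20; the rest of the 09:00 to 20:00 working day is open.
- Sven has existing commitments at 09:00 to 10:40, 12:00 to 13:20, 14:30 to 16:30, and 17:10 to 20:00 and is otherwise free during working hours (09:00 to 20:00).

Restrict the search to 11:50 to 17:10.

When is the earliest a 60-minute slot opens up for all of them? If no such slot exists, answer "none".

Wei free within 09:00–20:00: 09:00–14:30, 15:10–15:50, 17:50–18:30, 19:20–20:00.
Sven free within 09:00–20:00: 10:40–12:00, 13:20–14:30, 16:30–17:10.
Eitan ∩ Wei: 09:00–11:10, 13:00–14:30, 15:40–15:50, 17:50–18:30, 19:20–20:00.
Eitan ∩ Wei ∩ Sven: 10:40–11:10, 13:20–14:30.
Restricted to 11:50–17:10: 13:20–14:30.
Windows ≥ 60 min: 13:20–14:30.
Earliest such window starts at 13:20.

13:20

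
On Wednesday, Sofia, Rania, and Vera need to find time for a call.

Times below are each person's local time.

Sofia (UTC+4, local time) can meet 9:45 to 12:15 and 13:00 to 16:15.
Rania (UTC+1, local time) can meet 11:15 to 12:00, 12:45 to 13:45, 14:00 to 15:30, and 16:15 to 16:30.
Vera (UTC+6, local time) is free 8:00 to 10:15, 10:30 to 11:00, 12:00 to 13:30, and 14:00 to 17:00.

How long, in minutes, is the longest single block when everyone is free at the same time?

45 minutes

Sofia → UTC: 05:45–08:15, 09:00–12:15.
Rania → UTC: 10:15–11:00, 11:45–12:45, 13:00–14:30, 15:15–15:30.
Vera → UTC: 02:00–04:15, 04:30–05:00, 06:00–07:30, 08:00–11:00.
Sofia ∩ Rania: 10:15–11:00, 11:45–12:15.
Sofia ∩ Rania ∩ Vera: 10:15–11:00.
Single common window of 45 minutes.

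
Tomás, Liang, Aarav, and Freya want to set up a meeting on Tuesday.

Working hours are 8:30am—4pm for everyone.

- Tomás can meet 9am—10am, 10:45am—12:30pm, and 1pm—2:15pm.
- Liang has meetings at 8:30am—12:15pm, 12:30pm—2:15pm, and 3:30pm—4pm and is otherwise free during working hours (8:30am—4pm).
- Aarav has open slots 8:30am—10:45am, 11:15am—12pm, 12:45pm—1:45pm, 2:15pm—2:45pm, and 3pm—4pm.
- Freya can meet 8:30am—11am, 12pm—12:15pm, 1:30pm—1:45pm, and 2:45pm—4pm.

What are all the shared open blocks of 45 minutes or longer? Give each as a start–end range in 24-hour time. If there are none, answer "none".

Liang free within 08:30–16:00: 12:15–12:30, 14:15–15:30.
Tomás ∩ Liang: 12:15–12:30.
Tomás ∩ Liang ∩ Aarav: (none).
Tomás ∩ Liang ∩ Aarav ∩ Freya: (none).
Windows ≥ 45 min: (none).

none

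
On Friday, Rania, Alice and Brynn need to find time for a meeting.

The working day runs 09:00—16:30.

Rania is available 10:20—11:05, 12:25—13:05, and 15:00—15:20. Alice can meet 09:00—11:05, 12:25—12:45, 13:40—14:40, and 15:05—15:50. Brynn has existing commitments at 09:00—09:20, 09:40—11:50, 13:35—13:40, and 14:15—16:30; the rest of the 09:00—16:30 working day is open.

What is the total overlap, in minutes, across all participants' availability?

20 minutes

Brynn free within 09:00–16:30: 09:20–09:40, 11:50–13:35, 13:40–14:15.
Rania ∩ Alice: 10:20–11:05, 12:25–12:45, 15:05–15:20.
Rania ∩ Alice ∩ Brynn: 12:25–12:45.
Total common minutes: 20.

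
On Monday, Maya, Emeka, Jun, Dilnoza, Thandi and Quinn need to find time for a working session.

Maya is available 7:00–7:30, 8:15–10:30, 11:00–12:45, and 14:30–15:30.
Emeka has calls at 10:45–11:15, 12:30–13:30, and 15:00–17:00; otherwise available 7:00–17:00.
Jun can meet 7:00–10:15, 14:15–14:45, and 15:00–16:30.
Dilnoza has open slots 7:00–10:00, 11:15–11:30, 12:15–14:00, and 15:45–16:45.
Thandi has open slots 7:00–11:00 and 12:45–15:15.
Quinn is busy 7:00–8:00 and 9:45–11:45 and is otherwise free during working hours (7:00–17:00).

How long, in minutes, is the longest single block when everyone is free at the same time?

90 minutes

Emeka free within 07:00–17:00: 07:00–10:45, 11:15–12:30, 13:30–15:00.
Quinn free within 07:00–17:00: 08:00–09:45, 11:45–17:00.
Maya ∩ Emeka: 07:00–07:30, 08:15–10:30, 11:15–12:30, 14:30–15:00.
Maya ∩ Emeka ∩ Jun: 07:00–07:30, 08:15–10:15, 14:30–14:45.
Maya ∩ Emeka ∩ Jun ∩ Dilnoza: 07:00–07:30, 08:15–10:00.
Maya ∩ Emeka ∩ Jun ∩ Dilnoza ∩ Thandi: 07:00–07:30, 08:15–10:00.
Maya ∩ Emeka ∩ Jun ∩ Dilnoza ∩ Thandi ∩ Quinn: 08:15–09:45.
Single common window of 90 minutes.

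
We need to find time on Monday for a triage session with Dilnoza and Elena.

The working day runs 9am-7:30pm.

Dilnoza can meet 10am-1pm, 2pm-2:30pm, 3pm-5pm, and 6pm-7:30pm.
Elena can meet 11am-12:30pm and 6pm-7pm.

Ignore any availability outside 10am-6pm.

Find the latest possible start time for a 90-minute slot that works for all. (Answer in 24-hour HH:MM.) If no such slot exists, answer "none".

11:00

Dilnoza ∩ Elena: 11:00–12:30, 18:00–19:00.
Restricted to 10:00–18:00: 11:00–12:30.
Windows ≥ 90 min: 11:00–12:30.
Latest start in the last window 11:00–12:30 is 12:30 − 90 min = 11:00.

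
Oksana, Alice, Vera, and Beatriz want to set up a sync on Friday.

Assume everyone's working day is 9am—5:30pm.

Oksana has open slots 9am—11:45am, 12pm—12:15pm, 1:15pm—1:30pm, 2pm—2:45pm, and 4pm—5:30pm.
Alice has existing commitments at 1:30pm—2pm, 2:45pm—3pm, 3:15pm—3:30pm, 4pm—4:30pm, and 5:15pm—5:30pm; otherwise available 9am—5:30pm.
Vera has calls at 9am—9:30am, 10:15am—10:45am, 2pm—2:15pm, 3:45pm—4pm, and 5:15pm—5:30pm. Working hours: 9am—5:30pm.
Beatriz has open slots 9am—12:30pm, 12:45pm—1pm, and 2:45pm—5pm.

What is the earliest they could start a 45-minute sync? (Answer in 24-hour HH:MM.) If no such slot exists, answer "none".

Alice free within 09:00–17:30: 09:00–13:30, 14:00–14:45, 15:00–15:15, 15:30–16:00, 16:30–17:15.
Vera free within 09:00–17:30: 09:30–10:15, 10:45–14:00, 14:15–15:45, 16:00–17:15.
Oksana ∩ Alice: 09:00–11:45, 12:00–12:15, 13:15–13:30, 14:00–14:45, 16:30–17:15.
Oksana ∩ Alice ∩ Vera: 09:30–10:15, 10:45–11:45, 12:00–12:15, 13:15–13:30, 14:15–14:45, 16:30–17:15.
Oksana ∩ Alice ∩ Vera ∩ Beatriz: 09:30–10:15, 10:45–11:45, 12:00–12:15, 16:30–17:00.
Windows ≥ 45 min: 09:30–10:15, 10:45–11:45.
Earliest such window starts at 09:30.

09:30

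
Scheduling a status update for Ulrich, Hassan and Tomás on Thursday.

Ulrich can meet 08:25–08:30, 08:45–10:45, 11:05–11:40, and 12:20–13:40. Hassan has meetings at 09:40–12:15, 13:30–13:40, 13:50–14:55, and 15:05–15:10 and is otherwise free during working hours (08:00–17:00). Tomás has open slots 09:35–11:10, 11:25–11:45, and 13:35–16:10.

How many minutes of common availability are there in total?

5 minutes

Hassan free within 08:00–17:00: 08:00–09:40, 12:15–13:30, 13:40–13:50, 14:55–15:05, 15:10–17:00.
Ulrich ∩ Hassan: 08:25–08:30, 08:45–09:40, 12:20–13:30.
Ulrich ∩ Hassan ∩ Tomás: 09:35–09:40.
Total common minutes: 5.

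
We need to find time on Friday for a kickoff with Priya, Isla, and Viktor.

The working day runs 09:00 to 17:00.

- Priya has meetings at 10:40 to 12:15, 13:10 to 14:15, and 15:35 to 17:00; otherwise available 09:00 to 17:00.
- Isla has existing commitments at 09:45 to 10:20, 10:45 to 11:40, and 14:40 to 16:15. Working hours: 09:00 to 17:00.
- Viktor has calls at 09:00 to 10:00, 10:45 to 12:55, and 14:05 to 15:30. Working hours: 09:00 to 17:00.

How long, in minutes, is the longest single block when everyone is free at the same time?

20 minutes

Priya free within 09:00–17:00: 09:00–10:40, 12:15–13:10, 14:15–15:35.
Isla free within 09:00–17:00: 09:00–09:45, 10:20–10:45, 11:40–14:40, 16:15–17:00.
Viktor free within 09:00–17:00: 10:00–10:45, 12:55–14:05, 15:30–17:00.
Priya ∩ Isla: 09:00–09:45, 10:20–10:40, 12:15–13:10, 14:15–14:40.
Priya ∩ Isla ∩ Viktor: 10:20–10:40, 12:55–13:10.
Common window lengths: 20, 15 min; longest is 20.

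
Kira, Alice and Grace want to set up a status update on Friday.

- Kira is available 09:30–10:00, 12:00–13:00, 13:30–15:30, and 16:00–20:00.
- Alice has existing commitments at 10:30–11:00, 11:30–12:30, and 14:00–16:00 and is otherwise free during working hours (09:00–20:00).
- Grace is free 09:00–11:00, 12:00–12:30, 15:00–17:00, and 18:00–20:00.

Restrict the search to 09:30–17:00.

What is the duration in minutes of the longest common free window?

60 minutes

Alice free within 09:00–20:00: 09:00–10:30, 11:00–11:30, 12:30–14:00, 16:00–20:00.
Kira ∩ Alice: 09:30–10:00, 12:30–13:00, 13:30–14:00, 16:00–20:00.
Kira ∩ Alice ∩ Grace: 09:30–10:00, 16:00–17:00, 18:00–20:00.
Restricted to 09:30–17:00: 09:30–10:00, 16:00–17:00.
Common window lengths: 30, 60 min; longest is 60.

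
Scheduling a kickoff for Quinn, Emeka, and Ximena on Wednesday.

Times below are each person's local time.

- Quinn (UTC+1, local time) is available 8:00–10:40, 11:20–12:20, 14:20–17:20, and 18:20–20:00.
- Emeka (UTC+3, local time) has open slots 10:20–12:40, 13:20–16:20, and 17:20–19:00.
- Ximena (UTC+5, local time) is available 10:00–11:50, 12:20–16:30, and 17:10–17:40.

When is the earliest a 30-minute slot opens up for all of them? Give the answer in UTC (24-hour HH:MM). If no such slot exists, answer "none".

07:20

Quinn → UTC: 07:00–09:40, 10:20–11:20, 13:20–16:20, 17:20–19:00.
Emeka → UTC: 07:20–09:40, 10:20–13:20, 14:20–16:00.
Ximena → UTC: 05:00–06:50, 07:20–11:30, 12:10–12:40.
Quinn ∩ Emeka: 07:20–09:40, 10:20–11:20, 14:20–16:00.
Quinn ∩ Emeka ∩ Ximena: 07:20–09:40, 10:20–11:20.
Windows ≥ 30 min: 07:20–09:40, 10:20–11:20.
Earliest such window starts at 07:20.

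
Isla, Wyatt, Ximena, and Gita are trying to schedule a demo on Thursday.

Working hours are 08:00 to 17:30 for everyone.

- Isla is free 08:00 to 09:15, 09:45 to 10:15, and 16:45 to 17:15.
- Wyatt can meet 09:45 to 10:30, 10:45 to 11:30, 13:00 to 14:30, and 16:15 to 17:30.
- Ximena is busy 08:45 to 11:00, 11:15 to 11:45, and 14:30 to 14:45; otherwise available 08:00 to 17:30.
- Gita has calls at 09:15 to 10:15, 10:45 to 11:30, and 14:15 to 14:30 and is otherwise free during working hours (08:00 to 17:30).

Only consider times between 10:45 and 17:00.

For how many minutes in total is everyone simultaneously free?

15 minutes

Ximena free within 08:00–17:30: 08:00–08:45, 11:00–11:15, 11:45–14:30, 14:45–17:30.
Gita free within 08:00–17:30: 08:00–09:15, 10:15–10:45, 11:30–14:15, 14:30–17:30.
Isla ∩ Wyatt: 09:45–10:15, 16:45–17:15.
Isla ∩ Wyatt ∩ Ximena: 16:45–17:15.
Isla ∩ Wyatt ∩ Ximena ∩ Gita: 16:45–17:15.
Restricted to 10:45–17:00: 16:45–17:00.
Total common minutes: 15.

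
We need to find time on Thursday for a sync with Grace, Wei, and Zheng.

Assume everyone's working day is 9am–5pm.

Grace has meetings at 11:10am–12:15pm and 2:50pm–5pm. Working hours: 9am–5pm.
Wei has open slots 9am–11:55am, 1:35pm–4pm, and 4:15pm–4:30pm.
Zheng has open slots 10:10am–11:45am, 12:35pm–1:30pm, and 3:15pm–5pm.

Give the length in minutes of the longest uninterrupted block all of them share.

Grace free within 09:00–17:00: 09:00–11:10, 12:15–14:50.
Grace ∩ Wei: 09:00–11:10, 13:35–14:50.
Grace ∩ Wei ∩ Zheng: 10:10–11:10.
Single common window of 60 minutes.

60 minutes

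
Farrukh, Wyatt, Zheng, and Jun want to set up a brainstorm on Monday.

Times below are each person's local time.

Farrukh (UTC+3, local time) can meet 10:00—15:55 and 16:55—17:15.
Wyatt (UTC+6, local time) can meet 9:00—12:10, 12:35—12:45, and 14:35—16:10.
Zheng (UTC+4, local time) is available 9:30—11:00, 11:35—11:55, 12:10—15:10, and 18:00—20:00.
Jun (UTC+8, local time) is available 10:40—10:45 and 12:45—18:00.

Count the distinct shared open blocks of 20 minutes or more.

Farrukh → UTC: 07:00–12:55, 13:55–14:15.
Wyatt → UTC: 03:00–06:10, 06:35–06:45, 08:35–10:10.
Zheng → UTC: 05:30–07:00, 07:35–07:55, 08:10–11:10, 14:00–16:00.
Jun → UTC: 02:40–02:45, 04:45–10:00.
Farrukh ∩ Wyatt: 08:35–10:10.
Farrukh ∩ Wyatt ∩ Zheng: 08:35–10:10.
Farrukh ∩ Wyatt ∩ Zheng ∩ Jun: 08:35–10:00.
Windows ≥ 20 min: 08:35–10:00.
That's 1 window.

1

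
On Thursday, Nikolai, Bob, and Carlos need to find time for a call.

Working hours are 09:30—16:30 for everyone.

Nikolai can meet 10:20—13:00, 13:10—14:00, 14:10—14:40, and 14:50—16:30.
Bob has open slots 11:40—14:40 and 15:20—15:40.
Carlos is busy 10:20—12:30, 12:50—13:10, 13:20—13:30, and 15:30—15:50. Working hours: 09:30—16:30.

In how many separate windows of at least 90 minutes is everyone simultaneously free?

Carlos free within 09:30–16:30: 09:30–10:20, 12:30–12:50, 13:10–13:20, 13:30–15:30, 15:50–16:30.
Nikolai ∩ Bob: 11:40–13:00, 13:10–14:00, 14:10–14:40, 15:20–15:40.
Nikolai ∩ Bob ∩ Carlos: 12:30–12:50, 13:10–13:20, 13:30–14:00, 14:10–14:40, 15:20–15:30.
Windows ≥ 90 min: (none).
That's 0 windows.

0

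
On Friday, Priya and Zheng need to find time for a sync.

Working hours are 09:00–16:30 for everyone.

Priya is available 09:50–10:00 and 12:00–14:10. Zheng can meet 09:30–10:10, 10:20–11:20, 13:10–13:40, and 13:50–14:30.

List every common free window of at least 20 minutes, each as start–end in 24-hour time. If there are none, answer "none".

Priya ∩ Zheng: 09:50–10:00, 13:10–13:40, 13:50–14:10.
Windows ≥ 20 min: 13:10–13:40, 13:50–14:10.

13:10–13:40, 13:50–14:10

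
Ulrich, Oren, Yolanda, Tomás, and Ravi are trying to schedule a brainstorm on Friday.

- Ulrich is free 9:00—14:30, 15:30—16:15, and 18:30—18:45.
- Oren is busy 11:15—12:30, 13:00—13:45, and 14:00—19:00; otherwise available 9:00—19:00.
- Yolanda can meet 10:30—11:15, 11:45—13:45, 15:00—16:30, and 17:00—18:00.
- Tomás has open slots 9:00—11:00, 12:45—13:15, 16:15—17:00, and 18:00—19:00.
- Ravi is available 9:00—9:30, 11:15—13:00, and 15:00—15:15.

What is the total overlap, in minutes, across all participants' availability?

15 minutes

Oren free within 09:00–19:00: 09:00–11:15, 12:30–13:00, 13:45–14:00.
Ulrich ∩ Oren: 09:00–11:15, 12:30–13:00, 13:45–14:00.
Ulrich ∩ Oren ∩ Yolanda: 10:30–11:15, 12:30–13:00.
Ulrich ∩ Oren ∩ Yolanda ∩ Tomás: 10:30–11:00, 12:45–13:00.
Ulrich ∩ Oren ∩ Yolanda ∩ Tomás ∩ Ravi: 12:45–13:00.
Total common minutes: 15.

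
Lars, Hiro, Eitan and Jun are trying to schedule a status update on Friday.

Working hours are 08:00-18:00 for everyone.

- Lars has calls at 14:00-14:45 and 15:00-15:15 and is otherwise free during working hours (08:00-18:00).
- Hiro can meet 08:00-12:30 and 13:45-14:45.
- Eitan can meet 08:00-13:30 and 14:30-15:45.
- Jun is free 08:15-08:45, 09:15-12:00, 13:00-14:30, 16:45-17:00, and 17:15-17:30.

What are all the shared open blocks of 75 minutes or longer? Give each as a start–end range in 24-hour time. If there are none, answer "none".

Lars free within 08:00–18:00: 08:00–14:00, 14:45–15:00, 15:15–18:00.
Lars ∩ Hiro: 08:00–12:30, 13:45–14:00.
Lars ∩ Hiro ∩ Eitan: 08:00–12:30.
Lars ∩ Hiro ∩ Eitan ∩ Jun: 08:15–08:45, 09:15–12:00.
Windows ≥ 75 min: 09:15–12:00.

09:15–12:00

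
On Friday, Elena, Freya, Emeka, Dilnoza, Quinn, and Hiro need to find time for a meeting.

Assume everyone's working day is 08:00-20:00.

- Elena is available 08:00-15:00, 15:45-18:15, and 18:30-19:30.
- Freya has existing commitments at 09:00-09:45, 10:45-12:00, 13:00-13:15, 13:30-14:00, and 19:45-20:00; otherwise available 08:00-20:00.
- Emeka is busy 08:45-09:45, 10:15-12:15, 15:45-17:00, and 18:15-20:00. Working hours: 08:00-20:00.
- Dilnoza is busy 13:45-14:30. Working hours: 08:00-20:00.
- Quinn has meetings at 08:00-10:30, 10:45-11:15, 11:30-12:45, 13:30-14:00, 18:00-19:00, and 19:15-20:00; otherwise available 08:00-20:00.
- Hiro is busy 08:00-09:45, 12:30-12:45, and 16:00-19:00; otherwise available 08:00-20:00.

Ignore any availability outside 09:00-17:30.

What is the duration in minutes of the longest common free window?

30 minutes

Freya free within 08:00–20:00: 08:00–09:00, 09:45–10:45, 12:00–13:00, 13:15–13:30, 14:00–19:45.
Emeka free within 08:00–20:00: 08:00–08:45, 09:45–10:15, 12:15–15:45, 17:00–18:15.
Dilnoza free within 08:00–20:00: 08:00–13:45, 14:30–20:00.
Quinn free within 08:00–20:00: 10:30–10:45, 11:15–11:30, 12:45–13:30, 14:00–18:00, 19:00–19:15.
Hiro free within 08:00–20:00: 09:45–12:30, 12:45–16:00, 19:00–20:00.
Elena ∩ Freya: 08:00–09:00, 09:45–10:45, 12:00–13:00, 13:15–13:30, 14:00–15:00, 15:45–18:15, 18:30–19:30.
Elena ∩ Freya ∩ Emeka: 08:00–08:45, 09:45–10:15, 12:15–13:00, 13:15–13:30, 14:00–15:00, 17:00–18:15.
Elena ∩ Freya ∩ Emeka ∩ Dilnoza: 08:00–08:45, 09:45–10:15, 12:15–13:00, 13:15–13:30, 14:30–15:00, 17:00–18:15.
Elena ∩ Freya ∩ Emeka ∩ Dilnoza ∩ Quinn: 12:45–13:00, 13:15–13:30, 14:30–15:00, 17:00–18:00.
Elena ∩ Freya ∩ Emeka ∩ Dilnoza ∩ Quinn ∩ Hiro: 12:45–13:00, 13:15–13:30, 14:30–15:00.
Restricted to 09:00–17:30: 12:45–13:00, 13:15–13:30, 14:30–15:00.
Common window lengths: 15, 15, 30 min; longest is 30.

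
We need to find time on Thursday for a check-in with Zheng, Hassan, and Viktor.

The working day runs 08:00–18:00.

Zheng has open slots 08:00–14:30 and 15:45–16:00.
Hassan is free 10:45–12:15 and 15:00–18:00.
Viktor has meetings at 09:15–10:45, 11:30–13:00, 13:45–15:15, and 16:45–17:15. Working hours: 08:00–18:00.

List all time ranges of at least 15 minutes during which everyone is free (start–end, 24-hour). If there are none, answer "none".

10:45–11:30, 15:45–16:00

Viktor free within 08:00–18:00: 08:00–09:15, 10:45–11:30, 13:00–13:45, 15:15–16:45, 17:15–18:00.
Zheng ∩ Hassan: 10:45–12:15, 15:45–16:00.
Zheng ∩ Hassan ∩ Viktor: 10:45–11:30, 15:45–16:00.
Windows ≥ 15 min: 10:45–11:30, 15:45–16:00.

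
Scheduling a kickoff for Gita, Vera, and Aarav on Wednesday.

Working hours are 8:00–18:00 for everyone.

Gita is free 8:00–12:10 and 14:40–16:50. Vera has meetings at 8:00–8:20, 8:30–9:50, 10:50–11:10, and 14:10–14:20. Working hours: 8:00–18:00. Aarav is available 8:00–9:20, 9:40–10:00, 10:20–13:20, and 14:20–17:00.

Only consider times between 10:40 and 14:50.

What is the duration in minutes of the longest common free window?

60 minutes

Vera free within 08:00–18:00: 08:20–08:30, 09:50–10:50, 11:10–14:10, 14:20–18:00.
Gita ∩ Vera: 08:20–08:30, 09:50–10:50, 11:10–12:10, 14:40–16:50.
Gita ∩ Vera ∩ Aarav: 08:20–08:30, 09:50–10:00, 10:20–10:50, 11:10–12:10, 14:40–16:50.
Restricted to 10:40–14:50: 10:40–10:50, 11:10–12:10, 14:40–14:50.
Common window lengths: 10, 60, 10 min; longest is 60.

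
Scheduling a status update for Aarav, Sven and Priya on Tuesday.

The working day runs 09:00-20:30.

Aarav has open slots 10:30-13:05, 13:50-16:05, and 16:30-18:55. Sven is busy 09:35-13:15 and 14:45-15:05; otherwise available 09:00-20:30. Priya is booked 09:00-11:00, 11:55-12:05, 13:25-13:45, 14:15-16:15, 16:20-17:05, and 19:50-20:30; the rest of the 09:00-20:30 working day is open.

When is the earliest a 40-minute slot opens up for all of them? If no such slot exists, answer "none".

Sven free within 09:00–20:30: 09:00–09:35, 13:15–14:45, 15:05–20:30.
Priya free within 09:00–20:30: 11:00–11:55, 12:05–13:25, 13:45–14:15, 16:15–16:20, 17:05–19:50.
Aarav ∩ Sven: 13:50–14:45, 15:05–16:05, 16:30–18:55.
Aarav ∩ Sven ∩ Priya: 13:50–14:15, 17:05–18:55.
Windows ≥ 40 min: 17:05–18:55.
Earliest such window starts at 17:05.

17:05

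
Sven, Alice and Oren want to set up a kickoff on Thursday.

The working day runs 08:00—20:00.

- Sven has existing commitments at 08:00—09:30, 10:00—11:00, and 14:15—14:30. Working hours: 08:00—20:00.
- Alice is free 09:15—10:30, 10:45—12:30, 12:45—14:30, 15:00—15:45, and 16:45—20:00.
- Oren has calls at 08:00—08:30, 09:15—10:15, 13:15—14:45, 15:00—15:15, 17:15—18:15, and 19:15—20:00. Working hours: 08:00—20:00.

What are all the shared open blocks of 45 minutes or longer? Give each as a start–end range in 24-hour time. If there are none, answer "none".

Sven free within 08:00–20:00: 09:30–10:00, 11:00–14:15, 14:30–20:00.
Oren free within 08:00–20:00: 08:30–09:15, 10:15–13:15, 14:45–15:00, 15:15–17:15, 18:15–19:15.
Sven ∩ Alice: 09:30–10:00, 11:00–12:30, 12:45–14:15, 15:00–15:45, 16:45–20:00.
Sven ∩ Alice ∩ Oren: 11:00–12:30, 12:45–13:15, 15:15–15:45, 16:45–17:15, 18:15–19:15.
Windows ≥ 45 min: 11:00–12:30, 18:15–19:15.

11:00–12:30, 18:15–19:15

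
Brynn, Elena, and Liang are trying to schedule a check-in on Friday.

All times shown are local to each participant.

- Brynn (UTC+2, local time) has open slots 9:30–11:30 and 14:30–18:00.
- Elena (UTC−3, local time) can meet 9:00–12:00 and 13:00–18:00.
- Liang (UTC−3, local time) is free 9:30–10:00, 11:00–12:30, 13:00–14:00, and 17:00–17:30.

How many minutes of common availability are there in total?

90 minutes

Brynn → UTC: 07:30–09:30, 12:30–16:00.
Elena → UTC: 12:00–15:00, 16:00–21:00.
Liang → UTC: 12:30–13:00, 14:00–15:30, 16:00–17:00, 20:00–20:30.
Brynn ∩ Elena: 12:30–15:00.
Brynn ∩ Elena ∩ Liang: 12:30–13:00, 14:00–15:00.
Total common minutes: 30 + 60 = 90.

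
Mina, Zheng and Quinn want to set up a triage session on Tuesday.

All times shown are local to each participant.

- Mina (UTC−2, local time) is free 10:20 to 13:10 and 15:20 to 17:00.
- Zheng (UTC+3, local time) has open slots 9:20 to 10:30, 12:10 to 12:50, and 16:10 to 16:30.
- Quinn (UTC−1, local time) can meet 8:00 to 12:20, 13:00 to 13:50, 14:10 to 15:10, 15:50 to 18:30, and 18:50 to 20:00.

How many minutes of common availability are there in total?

10 minutes

Mina → UTC: 12:20–15:10, 17:20–19:00.
Zheng → UTC: 06:20–07:30, 09:10–09:50, 13:10–13:30.
Quinn → UTC: 09:00–13:20, 14:00–14:50, 15:10–16:10, 16:50–19:30, 19:50–21:00.
Mina ∩ Zheng: 13:10–13:30.
Mina ∩ Zheng ∩ Quinn: 13:10–13:20.
Total common minutes: 10.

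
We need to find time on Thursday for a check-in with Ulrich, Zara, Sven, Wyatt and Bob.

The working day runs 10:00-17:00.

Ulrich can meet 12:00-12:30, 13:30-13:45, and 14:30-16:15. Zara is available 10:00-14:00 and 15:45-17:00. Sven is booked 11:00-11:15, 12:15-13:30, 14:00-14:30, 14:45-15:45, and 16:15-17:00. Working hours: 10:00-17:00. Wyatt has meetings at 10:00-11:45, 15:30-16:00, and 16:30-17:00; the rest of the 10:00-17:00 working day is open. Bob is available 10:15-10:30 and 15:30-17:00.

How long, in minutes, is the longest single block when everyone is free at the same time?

15 minutes

Sven free within 10:00–17:00: 10:00–11:00, 11:15–12:15, 13:30–14:00, 14:30–14:45, 15:45–16:15.
Wyatt free within 10:00–17:00: 11:45–15:30, 16:00–16:30.
Ulrich ∩ Zara: 12:00–12:30, 13:30–13:45, 15:45–16:15.
Ulrich ∩ Zara ∩ Sven: 12:00–12:15, 13:30–13:45, 15:45–16:15.
Ulrich ∩ Zara ∩ Sven ∩ Wyatt: 12:00–12:15, 13:30–13:45, 16:00–16:15.
Ulrich ∩ Zara ∩ Sven ∩ Wyatt ∩ Bob: 16:00–16:15.
Single common window of 15 minutes.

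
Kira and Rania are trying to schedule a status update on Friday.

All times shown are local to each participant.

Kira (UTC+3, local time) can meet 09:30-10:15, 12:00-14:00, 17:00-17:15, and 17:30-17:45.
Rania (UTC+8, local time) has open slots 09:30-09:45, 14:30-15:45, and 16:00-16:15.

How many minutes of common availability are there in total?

45 minutes

Kira → UTC: 06:30–07:15, 09:00–11:00, 14:00–14:15, 14:30–14:45.
Rania → UTC: 01:30–01:45, 06:30–07:45, 08:00–08:15.
Kira ∩ Rania: 06:30–07:15.
Total common minutes: 45.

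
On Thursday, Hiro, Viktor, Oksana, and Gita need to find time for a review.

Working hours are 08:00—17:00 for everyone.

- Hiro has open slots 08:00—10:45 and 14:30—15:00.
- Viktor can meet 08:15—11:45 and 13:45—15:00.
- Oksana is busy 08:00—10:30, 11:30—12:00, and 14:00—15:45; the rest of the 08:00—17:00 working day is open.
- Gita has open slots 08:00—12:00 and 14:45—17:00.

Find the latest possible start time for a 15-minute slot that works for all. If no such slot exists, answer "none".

10:30

Oksana free within 08:00–17:00: 10:30–11:30, 12:00–14:00, 15:45–17:00.
Hiro ∩ Viktor: 08:15–10:45, 14:30–15:00.
Hiro ∩ Viktor ∩ Oksana: 10:30–10:45.
Hiro ∩ Viktor ∩ Oksana ∩ Gita: 10:30–10:45.
Windows ≥ 15 min: 10:30–10:45.
Latest start in the last window 10:30–10:45 is 10:45 − 15 min = 10:30.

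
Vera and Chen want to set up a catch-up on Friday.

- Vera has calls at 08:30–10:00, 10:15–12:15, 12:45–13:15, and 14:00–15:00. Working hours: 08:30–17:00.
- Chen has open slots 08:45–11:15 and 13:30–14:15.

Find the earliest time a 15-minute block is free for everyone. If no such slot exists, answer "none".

Vera free within 08:30–17:00: 10:00–10:15, 12:15–12:45, 13:15–14:00, 15:00–17:00.
Vera ∩ Chen: 10:00–10:15, 13:30–14:00.
Windows ≥ 15 min: 10:00–10:15, 13:30–14:00.
Earliest such window starts at 10:00.

10:00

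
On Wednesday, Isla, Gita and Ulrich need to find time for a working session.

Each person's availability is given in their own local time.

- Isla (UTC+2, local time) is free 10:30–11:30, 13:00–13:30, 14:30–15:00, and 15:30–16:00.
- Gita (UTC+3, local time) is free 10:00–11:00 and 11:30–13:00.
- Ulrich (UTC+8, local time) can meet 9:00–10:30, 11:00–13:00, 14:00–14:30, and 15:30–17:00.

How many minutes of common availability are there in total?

Isla → UTC: 08:30–09:30, 11:00–11:30, 12:30–13:00, 13:30–14:00.
Gita → UTC: 07:00–08:00, 08:30–10:00.
Ulrich → UTC: 01:00–02:30, 03:00–05:00, 06:00–06:30, 07:30–09:00.
Isla ∩ Gita: 08:30–09:30.
Isla ∩ Gita ∩ Ulrich: 08:30–09:00.
Total common minutes: 30.

30 minutes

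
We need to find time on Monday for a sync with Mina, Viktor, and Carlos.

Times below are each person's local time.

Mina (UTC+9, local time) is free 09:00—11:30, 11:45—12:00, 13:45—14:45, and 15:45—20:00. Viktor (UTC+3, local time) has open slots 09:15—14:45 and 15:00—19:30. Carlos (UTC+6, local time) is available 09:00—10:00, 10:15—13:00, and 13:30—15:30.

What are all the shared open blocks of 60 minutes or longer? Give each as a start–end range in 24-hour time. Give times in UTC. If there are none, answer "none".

Mina → UTC: 00:00–02:30, 02:45–03:00, 04:45–05:45, 06:45–11:00.
Viktor → UTC: 06:15–11:45, 12:00–16:30.
Carlos → UTC: 03:00–04:00, 04:15–07:00, 07:30–09:30.
Mina ∩ Viktor: 06:45–11:00.
Mina ∩ Viktor ∩ Carlos: 06:45–07:00, 07:30–09:30.
Windows ≥ 60 min: 07:30–09:30.

07:30–09:30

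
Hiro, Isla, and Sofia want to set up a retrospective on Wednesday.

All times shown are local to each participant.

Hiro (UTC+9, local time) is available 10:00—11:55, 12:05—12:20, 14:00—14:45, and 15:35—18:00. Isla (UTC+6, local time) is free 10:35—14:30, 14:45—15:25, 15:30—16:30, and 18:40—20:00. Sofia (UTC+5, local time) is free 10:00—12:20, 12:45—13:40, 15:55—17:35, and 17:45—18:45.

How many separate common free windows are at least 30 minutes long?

3

Hiro → UTC: 01:00–02:55, 03:05–03:20, 05:00–05:45, 06:35–09:00.
Isla → UTC: 04:35–08:30, 08:45–09:25, 09:30–10:30, 12:40–14:00.
Sofia → UTC: 05:00–07:20, 07:45–08:40, 10:55–12:35, 12:45–13:45.
Hiro ∩ Isla: 05:00–05:45, 06:35–08:30, 08:45–09:00.
Hiro ∩ Isla ∩ Sofia: 05:00–05:45, 06:35–07:20, 07:45–08:30.
Windows ≥ 30 min: 05:00–05:45, 06:35–07:20, 07:45–08:30.
That's 3 windows.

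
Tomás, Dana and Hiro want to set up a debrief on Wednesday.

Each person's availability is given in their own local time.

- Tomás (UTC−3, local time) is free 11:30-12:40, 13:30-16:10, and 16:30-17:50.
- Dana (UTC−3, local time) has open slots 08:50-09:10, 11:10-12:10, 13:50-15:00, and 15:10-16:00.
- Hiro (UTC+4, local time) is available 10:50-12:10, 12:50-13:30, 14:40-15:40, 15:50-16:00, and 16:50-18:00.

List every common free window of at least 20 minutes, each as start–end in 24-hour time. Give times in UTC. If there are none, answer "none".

none

Tomás → UTC: 14:30–15:40, 16:30–19:10, 19:30–20:50.
Dana → UTC: 11:50–12:10, 14:10–15:10, 16:50–18:00, 18:10–19:00.
Hiro → UTC: 06:50–08:10, 08:50–09:30, 10:40–11:40, 11:50–12:00, 12:50–14:00.
Tomás ∩ Dana: 14:30–15:10, 16:50–18:00, 18:10–19:00.
Tomás ∩ Dana ∩ Hiro: (none).
Windows ≥ 20 min: (none).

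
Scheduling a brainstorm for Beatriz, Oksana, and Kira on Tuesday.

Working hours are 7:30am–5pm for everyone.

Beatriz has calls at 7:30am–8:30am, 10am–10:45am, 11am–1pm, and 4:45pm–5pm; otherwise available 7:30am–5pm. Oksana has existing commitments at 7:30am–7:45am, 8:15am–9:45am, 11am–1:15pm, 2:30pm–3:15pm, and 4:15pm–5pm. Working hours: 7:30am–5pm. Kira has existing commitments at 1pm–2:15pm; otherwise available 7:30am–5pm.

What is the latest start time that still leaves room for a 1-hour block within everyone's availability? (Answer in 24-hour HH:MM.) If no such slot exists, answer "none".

Beatriz free within 07:30–17:00: 08:30–10:00, 10:45–11:00, 13:00–16:45.
Oksana free within 07:30–17:00: 07:45–08:15, 09:45–11:00, 13:15–14:30, 15:15–16:15.
Kira free within 07:30–17:00: 07:30–13:00, 14:15–17:00.
Beatriz ∩ Oksana: 09:45–10:00, 10:45–11:00, 13:15–14:30, 15:15–16:15.
Beatriz ∩ Oksana ∩ Kira: 09:45–10:00, 10:45–11:00, 14:15–14:30, 15:15–16:15.
Windows ≥ 60 min: 15:15–16:15.
Latest start in the last window 15:15–16:15 is 16:15 − 60 min = 15:15.

15:15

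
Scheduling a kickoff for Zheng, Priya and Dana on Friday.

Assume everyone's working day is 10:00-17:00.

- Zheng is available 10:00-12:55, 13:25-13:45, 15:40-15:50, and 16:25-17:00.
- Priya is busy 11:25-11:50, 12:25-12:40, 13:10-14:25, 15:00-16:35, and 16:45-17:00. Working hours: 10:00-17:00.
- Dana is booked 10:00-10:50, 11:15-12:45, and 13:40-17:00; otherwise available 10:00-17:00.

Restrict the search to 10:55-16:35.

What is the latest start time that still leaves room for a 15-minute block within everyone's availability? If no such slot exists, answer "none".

11:00

Priya free within 10:00–17:00: 10:00–11:25, 11:50–12:25, 12:40–13:10, 14:25–15:00, 16:35–16:45.
Dana free within 10:00–17:00: 10:50–11:15, 12:45–13:40.
Zheng ∩ Priya: 10:00–11:25, 11:50–12:25, 12:40–12:55, 16:35–16:45.
Zheng ∩ Priya ∩ Dana: 10:50–11:15, 12:45–12:55.
Restricted to 10:55–16:35: 10:55–11:15, 12:45–12:55.
Windows ≥ 15 min: 10:55–11:15.
Latest start in the last window 10:55–11:15 is 11:15 − 15 min = 11:00.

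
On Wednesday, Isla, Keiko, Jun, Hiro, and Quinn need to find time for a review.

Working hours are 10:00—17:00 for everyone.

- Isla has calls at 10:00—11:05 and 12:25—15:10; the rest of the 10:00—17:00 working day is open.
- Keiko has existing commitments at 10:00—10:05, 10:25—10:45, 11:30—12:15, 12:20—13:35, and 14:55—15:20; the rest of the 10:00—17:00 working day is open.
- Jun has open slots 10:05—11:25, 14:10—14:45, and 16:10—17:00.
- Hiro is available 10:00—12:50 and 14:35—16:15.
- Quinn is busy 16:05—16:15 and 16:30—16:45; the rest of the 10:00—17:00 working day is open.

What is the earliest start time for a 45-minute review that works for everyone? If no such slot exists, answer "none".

Isla free within 10:00–17:00: 11:05–12:25, 15:10–17:00.
Keiko free within 10:00–17:00: 10:05–10:25, 10:45–11:30, 12:15–12:20, 13:35–14:55, 15:20–17:00.
Quinn free within 10:00–17:00: 10:00–16:05, 16:15–16:30, 16:45–17:00.
Isla ∩ Keiko: 11:05–11:30, 12:15–12:20, 15:20–17:00.
Isla ∩ Keiko ∩ Jun: 11:05–11:25, 16:10–17:00.
Isla ∩ Keiko ∩ Jun ∩ Hiro: 11:05–11:25, 16:10–16:15.
Isla ∩ Keiko ∩ Jun ∩ Hiro ∩ Quinn: 11:05–11:25.
Windows ≥ 45 min: (none).

none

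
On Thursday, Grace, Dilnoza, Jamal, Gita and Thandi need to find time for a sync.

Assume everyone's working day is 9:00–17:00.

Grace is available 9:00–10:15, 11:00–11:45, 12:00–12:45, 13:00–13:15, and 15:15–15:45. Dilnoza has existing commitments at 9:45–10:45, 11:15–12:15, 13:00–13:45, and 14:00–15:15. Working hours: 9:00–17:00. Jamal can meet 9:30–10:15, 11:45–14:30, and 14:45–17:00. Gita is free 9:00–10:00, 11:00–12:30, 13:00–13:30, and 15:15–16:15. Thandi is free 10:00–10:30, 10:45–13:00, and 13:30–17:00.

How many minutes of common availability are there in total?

45 minutes

Dilnoza free within 09:00–17:00: 09:00–09:45, 10:45–11:15, 12:15–13:00, 13:45–14:00, 15:15–17:00.
Grace ∩ Dilnoza: 09:00–09:45, 11:00–11:15, 12:15–12:45, 15:15–15:45.
Grace ∩ Dilnoza ∩ Jamal: 09:30–09:45, 12:15–12:45, 15:15–15:45.
Grace ∩ Dilnoza ∩ Jamal ∩ Gita: 09:30–09:45, 12:15–12:30, 15:15–15:45.
Grace ∩ Dilnoza ∩ Jamal ∩ Gita ∩ Thandi: 12:15–12:30, 15:15–15:45.
Total common minutes: 15 + 30 = 45.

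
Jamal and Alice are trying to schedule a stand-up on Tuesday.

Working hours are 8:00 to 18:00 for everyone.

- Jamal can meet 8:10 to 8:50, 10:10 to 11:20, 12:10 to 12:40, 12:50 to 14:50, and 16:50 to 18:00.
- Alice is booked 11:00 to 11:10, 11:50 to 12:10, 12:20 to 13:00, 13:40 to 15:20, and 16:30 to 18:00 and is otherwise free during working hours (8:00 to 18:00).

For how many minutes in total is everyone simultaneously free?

Alice free within 08:00–18:00: 08:00–11:00, 11:10–11:50, 12:10–12:20, 13:00–13:40, 15:20–16:30.
Jamal ∩ Alice: 08:10–08:50, 10:10–11:00, 11:10–11:20, 12:10–12:20, 13:00–13:40.
Total common minutes: 40 + 50 + 10 + 10 + 40 = 150.

150 minutes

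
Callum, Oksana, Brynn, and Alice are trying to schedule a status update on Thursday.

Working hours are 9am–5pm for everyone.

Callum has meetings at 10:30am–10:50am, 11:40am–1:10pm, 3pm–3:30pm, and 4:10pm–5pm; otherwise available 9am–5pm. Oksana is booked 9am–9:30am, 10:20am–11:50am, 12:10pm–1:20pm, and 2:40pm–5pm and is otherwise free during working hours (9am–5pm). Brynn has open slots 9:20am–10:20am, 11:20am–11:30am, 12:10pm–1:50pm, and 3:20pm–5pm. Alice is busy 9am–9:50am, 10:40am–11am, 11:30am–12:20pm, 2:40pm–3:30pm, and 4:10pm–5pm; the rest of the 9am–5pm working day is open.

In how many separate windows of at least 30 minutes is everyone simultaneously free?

2

Callum free within 09:00–17:00: 09:00–10:30, 10:50–11:40, 13:10–15:00, 15:30–16:10.
Oksana free within 09:00–17:00: 09:30–10:20, 11:50–12:10, 13:20–14:40.
Alice free within 09:00–17:00: 09:50–10:40, 11:00–11:30, 12:20–14:40, 15:30–16:10.
Callum ∩ Oksana: 09:30–10:20, 13:20–14:40.
Callum ∩ Oksana ∩ Brynn: 09:30–10:20, 13:20–13:50.
Callum ∩ Oksana ∩ Brynn ∩ Alice: 09:50–10:20, 13:20–13:50.
Windows ≥ 30 min: 09:50–10:20, 13:20–13:50.
That's 2 windows.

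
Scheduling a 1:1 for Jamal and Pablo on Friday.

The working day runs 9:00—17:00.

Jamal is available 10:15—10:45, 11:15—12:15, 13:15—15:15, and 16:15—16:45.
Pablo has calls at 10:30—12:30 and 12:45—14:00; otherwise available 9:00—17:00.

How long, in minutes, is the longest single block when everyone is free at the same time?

75 minutes

Pablo free within 09:00–17:00: 09:00–10:30, 12:30–12:45, 14:00–17:00.
Jamal ∩ Pablo: 10:15–10:30, 14:00–15:15, 16:15–16:45.
Common window lengths: 15, 75, 30 min; longest is 75.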